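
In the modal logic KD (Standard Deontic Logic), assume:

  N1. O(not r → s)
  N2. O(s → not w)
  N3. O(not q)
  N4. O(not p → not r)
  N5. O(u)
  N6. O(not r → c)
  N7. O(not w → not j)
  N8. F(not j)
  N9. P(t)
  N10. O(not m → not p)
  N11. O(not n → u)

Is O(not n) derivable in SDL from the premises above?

No

Premise 11 is O(not n → u); even if O(u) held, inferring O(not n) would be affirming the consequent — invalid.
No other premise forces O(not n). An ideal world satisfying every premise can still have not n false, so O(not n) is not derivable.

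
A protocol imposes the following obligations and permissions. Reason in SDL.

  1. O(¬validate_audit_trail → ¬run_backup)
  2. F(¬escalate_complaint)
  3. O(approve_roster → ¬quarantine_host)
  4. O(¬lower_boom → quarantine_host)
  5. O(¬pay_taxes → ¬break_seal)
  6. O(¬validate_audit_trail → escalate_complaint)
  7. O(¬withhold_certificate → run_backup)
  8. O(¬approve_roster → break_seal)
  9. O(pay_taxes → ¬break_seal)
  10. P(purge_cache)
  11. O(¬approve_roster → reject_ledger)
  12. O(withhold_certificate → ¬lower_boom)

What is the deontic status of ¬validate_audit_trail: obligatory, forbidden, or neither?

Premises 9 and 5 cover both cases: O(pay_taxes → ¬break_seal) and O(¬pay_taxes → ¬break_seal). Since pay_taxes ∨ ¬pay_taxes is a tautology, O(¬break_seal) follows.
The contrapositive of premise 8 (O(¬approve_roster → break_seal)) is O(¬break_seal → approve_roster), and O(¬break_seal) is already established, so O(approve_roster).
From O(approve_roster) and premise 3, O(approve_roster → ¬quarantine_host), we obtain O(¬quarantine_host).
Premise 4, O(¬lower_boom → quarantine_host), contraposes to O(¬quarantine_host → lower_boom); with O(¬quarantine_host) we get O(lower_boom).
Premise 12, O(withhold_certificate → ¬lower_boom), contraposes to O(lower_boom → ¬withhold_certificate); with O(lower_boom) we get O(¬withhold_certificate).
Premise 7 is O(¬withhold_certificate → run_backup); since O(¬withhold_certificate), deontic closure gives O(run_backup).
Premise 1, O(¬validate_audit_trail → ¬run_backup), contraposes to O(run_backup → validate_audit_trail); with O(run_backup) we get O(validate_audit_trail).
Premises 2, 6, 10, 11 do not contribute to this derivation.
Thus O(validate_audit_trail), which is F(¬validate_audit_trail): ¬validate_audit_trail is forbidden.

Forbidden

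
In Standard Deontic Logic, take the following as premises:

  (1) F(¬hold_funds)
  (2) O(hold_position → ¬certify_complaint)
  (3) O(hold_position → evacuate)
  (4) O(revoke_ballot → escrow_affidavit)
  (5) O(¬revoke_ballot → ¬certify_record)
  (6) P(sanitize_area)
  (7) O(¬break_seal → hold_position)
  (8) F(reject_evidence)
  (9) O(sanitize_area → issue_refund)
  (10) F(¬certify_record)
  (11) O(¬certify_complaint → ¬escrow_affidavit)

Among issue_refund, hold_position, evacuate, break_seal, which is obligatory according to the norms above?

break_seal

F(¬certify_record) at premise 10 means O(certify_record).
The contrapositive of premise 5 (O(¬revoke_ballot → ¬certify_record)) is O(certify_record → revoke_ballot), and O(certify_record) is already established, so O(revoke_ballot).
Applying K to premise 4 (O(revoke_ballot → escrow_affidavit)) and O(revoke_ballot) yields O(escrow_affidavit).
The contrapositive of premise 11 (O(¬certify_complaint → ¬escrow_affidavit)) is O(escrow_affidavit → certify_complaint), and O(escrow_affidavit) is already established, so O(certify_complaint).
Premise 2 is O(hold_position → ¬certify_complaint); contrapositively O(certify_complaint → ¬hold_position). Since O(certify_complaint) holds, K gives O(¬hold_position).
Premise 7 is O(¬break_seal → hold_position); contrapositively O(¬hold_position → break_seal). Since O(¬hold_position) holds, K gives O(break_seal).
So O(break_seal) holds — break_seal is obligatory. None of the other listed options is made obligatory by any chain of premises.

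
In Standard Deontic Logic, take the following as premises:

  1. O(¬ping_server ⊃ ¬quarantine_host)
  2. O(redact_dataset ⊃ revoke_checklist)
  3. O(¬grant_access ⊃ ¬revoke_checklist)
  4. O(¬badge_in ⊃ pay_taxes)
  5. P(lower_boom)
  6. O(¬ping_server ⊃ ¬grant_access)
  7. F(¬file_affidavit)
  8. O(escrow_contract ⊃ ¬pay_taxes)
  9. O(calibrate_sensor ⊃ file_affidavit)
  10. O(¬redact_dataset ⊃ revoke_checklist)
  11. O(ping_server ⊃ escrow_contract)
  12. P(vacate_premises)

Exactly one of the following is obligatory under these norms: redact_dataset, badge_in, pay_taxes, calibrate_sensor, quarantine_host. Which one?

badge_in

Premises 2 and 10 are O(redact_dataset ⊃ revoke_checklist) and O(¬redact_dataset ⊃ revoke_checklist); every ideal world satisfies redact_dataset or ¬redact_dataset, so in either case revoke_checklist holds — hence O(revoke_checklist).
The contrapositive of premise 3 (O(¬grant_access ⊃ ¬revoke_checklist)) is O(revoke_checklist ⊃ grant_access), and O(revoke_checklist) is already established, so O(grant_access).
The contrapositive of premise 6 (O(¬ping_server ⊃ ¬grant_access)) is O(grant_access ⊃ ping_server), and O(grant_access) is already established, so O(ping_server).
Premise 11 is O(ping_server ⊃ escrow_contract); since O(ping_server), deontic closure gives O(escrow_contract).
From O(escrow_contract) and premise 8, O(escrow_contract ⊃ ¬pay_taxes), we obtain O(¬pay_taxes).
Premise 4, O(¬badge_in ⊃ pay_taxes), contraposes to O(¬pay_taxes ⊃ badge_in); with O(¬pay_taxes) we get O(badge_in).
So O(badge_in) holds — badge_in is obligatory. None of the other listed options is made obligatory by any chain of premises.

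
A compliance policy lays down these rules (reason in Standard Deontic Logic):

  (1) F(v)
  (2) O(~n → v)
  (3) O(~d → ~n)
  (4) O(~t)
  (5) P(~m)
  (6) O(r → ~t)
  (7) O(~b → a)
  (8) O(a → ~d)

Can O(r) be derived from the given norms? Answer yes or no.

Premise 6 is O(r → ~t); even if O(~t) held, inferring O(r) would be affirming the consequent — invalid.
No other premise forces O(r). An ideal world satisfying every premise can still have r false, so O(r) is not derivable.

No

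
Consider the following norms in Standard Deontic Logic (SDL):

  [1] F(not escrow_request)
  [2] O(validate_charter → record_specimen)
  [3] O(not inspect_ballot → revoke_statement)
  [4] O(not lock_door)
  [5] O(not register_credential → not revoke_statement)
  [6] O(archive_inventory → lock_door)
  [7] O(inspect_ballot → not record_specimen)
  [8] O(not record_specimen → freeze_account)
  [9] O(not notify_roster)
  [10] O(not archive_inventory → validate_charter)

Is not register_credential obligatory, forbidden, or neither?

Forbidden

From premise 4 we have O(not lock_door).
Premise 6, O(archive_inventory → lock_door), contraposes to O(not lock_door → not archive_inventory); with O(not lock_door) we get O(not archive_inventory).
Applying K to premise 10 (O(not archive_inventory → validate_charter)) and O(not archive_inventory) yields O(validate_charter).
With premise 2, O(validate_charter → record_specimen), the K-axiom yields O(record_specimen).
Premise 7 is O(inspect_ballot → not record_specimen); contrapositively O(record_specimen → not inspect_ballot). Since O(record_specimen) holds, K gives O(not inspect_ballot).
With premise 3, O(not inspect_ballot → revoke_statement), the K-axiom yields O(revoke_statement).
Premise 5 is O(not register_credential → not revoke_statement); contrapositively O(revoke_statement → register_credential). Since O(revoke_statement) holds, K gives O(register_credential).
Premises 1, 8, 9 do not contribute to this derivation.
Thus O(register_credential), which is F(not register_credential): not register_credential is forbidden.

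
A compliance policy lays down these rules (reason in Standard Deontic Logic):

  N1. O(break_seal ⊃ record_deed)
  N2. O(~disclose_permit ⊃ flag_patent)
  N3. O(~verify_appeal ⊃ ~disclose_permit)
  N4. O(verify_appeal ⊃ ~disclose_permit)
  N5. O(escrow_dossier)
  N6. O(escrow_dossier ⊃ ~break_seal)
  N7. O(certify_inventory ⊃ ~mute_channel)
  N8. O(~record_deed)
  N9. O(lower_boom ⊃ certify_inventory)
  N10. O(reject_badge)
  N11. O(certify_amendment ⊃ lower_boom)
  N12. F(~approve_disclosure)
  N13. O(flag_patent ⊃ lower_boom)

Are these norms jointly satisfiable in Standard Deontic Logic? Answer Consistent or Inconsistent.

Premise 1 is O(break_seal ⊃ record_deed), but O(break_seal) is not derivable from the premises, so it does not yield O(record_deed).
So O(record_deed) is not derivable, and the apparent clash with O(~record_deed) does not arise.
A world satisfying every obligation exists (e.g. approve_disclosure=true, break_seal=false, certify_amendment=false, certify_inventory=true, disclose_permit=false, escrow_dossier=true, flag_patent=true, lower_boom=true, mute_channel=false, record_deed=false, reject_badge=true, verify_appeal=false); no atom is both obligatory and forbidden, so the set is consistent.

Consistent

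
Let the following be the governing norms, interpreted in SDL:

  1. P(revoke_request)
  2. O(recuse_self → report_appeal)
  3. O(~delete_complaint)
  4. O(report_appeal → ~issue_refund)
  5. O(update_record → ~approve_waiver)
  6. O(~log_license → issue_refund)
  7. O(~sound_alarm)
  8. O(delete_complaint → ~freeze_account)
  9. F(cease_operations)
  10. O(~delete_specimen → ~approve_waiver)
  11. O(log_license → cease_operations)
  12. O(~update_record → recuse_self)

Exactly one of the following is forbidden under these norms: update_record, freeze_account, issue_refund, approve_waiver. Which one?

approve_waiver

Premise 9, F(cease_operations), is equivalent to O(~cease_operations).
Premise 11 is O(log_license → cease_operations); contrapositively O(~cease_operations → ~log_license). Since O(~cease_operations) holds, K gives O(~log_license).
With premise 6, O(~log_license → issue_refund), the K-axiom yields O(issue_refund).
Premise 4, O(report_appeal → ~issue_refund), contraposes to O(issue_refund → ~report_appeal); with O(issue_refund) we get O(~report_appeal).
Premise 2, O(recuse_self → report_appeal), contraposes to O(~report_appeal → ~recuse_self); with O(~report_appeal) we get O(~recuse_self).
The contrapositive of premise 12 (O(~update_record → recuse_self)) is O(~recuse_self → update_record), and O(~recuse_self) is already established, so O(update_record).
Applying K to premise 5 (O(update_record → ~approve_waiver)) and O(update_record) yields O(~approve_waiver).
So O(~approve_waiver) holds, i.e. approve_waiver is forbidden. None of the other listed options is forbidden under the premises.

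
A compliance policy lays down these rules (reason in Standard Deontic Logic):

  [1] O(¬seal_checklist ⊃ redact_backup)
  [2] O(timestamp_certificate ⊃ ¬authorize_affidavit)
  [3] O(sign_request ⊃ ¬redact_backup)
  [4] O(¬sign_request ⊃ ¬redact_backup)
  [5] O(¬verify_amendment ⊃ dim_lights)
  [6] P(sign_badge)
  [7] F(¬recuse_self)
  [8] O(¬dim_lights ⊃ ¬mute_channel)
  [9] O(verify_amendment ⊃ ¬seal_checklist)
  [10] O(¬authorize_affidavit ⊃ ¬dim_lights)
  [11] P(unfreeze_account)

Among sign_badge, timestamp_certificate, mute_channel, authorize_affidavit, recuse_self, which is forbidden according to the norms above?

Premises 3 and 4 are O(sign_request ⊃ ¬redact_backup) and O(¬sign_request ⊃ ¬redact_backup); every ideal world satisfies sign_request or ¬sign_request, so in either case ¬redact_backup holds — hence O(¬redact_backup).
Premise 1 is O(¬seal_checklist ⊃ redact_backup); contrapositively O(¬redact_backup ⊃ seal_checklist). Since O(¬redact_backup) holds, K gives O(seal_checklist).
Premise 9, O(verify_amendment ⊃ ¬seal_checklist), contraposes to O(seal_checklist ⊃ ¬verify_amendment); with O(seal_checklist) we get O(¬verify_amendment).
Applying K to premise 5 (O(¬verify_amendment ⊃ dim_lights)) and O(¬verify_amendment) yields O(dim_lights).
Premise 10, O(¬authorize_affidavit ⊃ ¬dim_lights), contraposes to O(dim_lights ⊃ authorize_affidavit); with O(dim_lights) we get O(authorize_affidavit).
The contrapositive of premise 2 (O(timestamp_certificate ⊃ ¬authorize_affidavit)) is O(authorize_affidavit ⊃ ¬timestamp_certificate), and O(authorize_affidavit) is already established, so O(¬timestamp_certificate).
So O(¬timestamp_certificate) holds, i.e. timestamp_certificate is forbidden. None of the other listed options is forbidden under the premises.

timestamp_certificate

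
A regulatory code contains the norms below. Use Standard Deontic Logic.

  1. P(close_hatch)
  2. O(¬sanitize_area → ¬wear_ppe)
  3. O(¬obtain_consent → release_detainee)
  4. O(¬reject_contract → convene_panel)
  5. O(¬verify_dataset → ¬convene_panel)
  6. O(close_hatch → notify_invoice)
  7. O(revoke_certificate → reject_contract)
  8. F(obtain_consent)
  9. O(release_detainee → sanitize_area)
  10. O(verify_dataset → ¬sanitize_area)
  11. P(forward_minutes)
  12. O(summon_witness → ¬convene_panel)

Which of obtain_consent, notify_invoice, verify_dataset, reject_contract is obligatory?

reject_contract

F(obtain_consent) at premise 8 means O(¬obtain_consent).
Premise 3 is O(¬obtain_consent → release_detainee); since O(¬obtain_consent), deontic closure gives O(release_detainee).
Premise 9 is O(release_detainee → sanitize_area); since O(release_detainee), deontic closure gives O(sanitize_area).
Premise 10, O(verify_dataset → ¬sanitize_area), contraposes to O(sanitize_area → ¬verify_dataset); with O(sanitize_area) we get O(¬verify_dataset).
From O(¬verify_dataset) and premise 5, O(¬verify_dataset → ¬convene_panel), we obtain O(¬convene_panel).
The contrapositive of premise 4 (O(¬reject_contract → convene_panel)) is O(¬convene_panel → reject_contract), and O(¬convene_panel) is already established, so O(reject_contract).
So O(reject_contract) holds — reject_contract is obligatory. None of the other listed options is made obligatory by any chain of premises.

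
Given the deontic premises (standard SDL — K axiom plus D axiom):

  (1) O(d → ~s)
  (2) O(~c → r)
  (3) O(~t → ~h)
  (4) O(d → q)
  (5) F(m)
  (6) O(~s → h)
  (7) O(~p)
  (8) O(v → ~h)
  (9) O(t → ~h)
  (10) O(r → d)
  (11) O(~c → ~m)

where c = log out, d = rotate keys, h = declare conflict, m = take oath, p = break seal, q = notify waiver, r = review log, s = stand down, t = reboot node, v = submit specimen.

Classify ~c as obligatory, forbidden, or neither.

Premises 9 and 3 cover both cases: O(t → ~h) and O(~t → ~h). Since t ∨ ~t is a tautology, O(~h) follows.
The contrapositive of premise 6 (O(~s → h)) is O(~h → s), and O(~h) is already established, so O(s).
Premise 1 is O(d → ~s); contrapositively O(s → ~d). Since O(s) holds, K gives O(~d).
The contrapositive of premise 10 (O(r → d)) is O(~d → ~r), and O(~d) is already established, so O(~r).
Premise 2 is O(~c → r); contrapositively O(~r → c). Since O(~r) holds, K gives O(c).
Premises 4, 5, 7, 8, 11 do not contribute to this derivation.
Thus O(c), which is F(~c): ~c is forbidden.

Forbidden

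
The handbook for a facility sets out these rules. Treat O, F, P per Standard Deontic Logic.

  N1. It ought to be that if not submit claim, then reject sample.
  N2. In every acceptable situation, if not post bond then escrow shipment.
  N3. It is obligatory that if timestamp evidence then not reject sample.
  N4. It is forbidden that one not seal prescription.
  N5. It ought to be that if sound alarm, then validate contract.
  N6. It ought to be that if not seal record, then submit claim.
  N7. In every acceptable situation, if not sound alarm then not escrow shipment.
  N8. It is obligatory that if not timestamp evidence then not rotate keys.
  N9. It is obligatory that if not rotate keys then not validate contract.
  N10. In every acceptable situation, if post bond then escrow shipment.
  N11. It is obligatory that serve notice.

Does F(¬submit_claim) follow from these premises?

Yes

By case analysis on ¬post_bond: premise 2 gives O(¬post_bond → escrow_shipment) and premise 10 gives O(post_bond → escrow_shipment), so O(escrow_shipment) either way.
Premise 7, O(¬sound_alarm → ¬escrow_shipment), contraposes to O(escrow_shipment → sound_alarm); with O(escrow_shipment) we get O(sound_alarm).
From O(sound_alarm) and premise 5, O(sound_alarm → validate_contract), we obtain O(validate_contract).
Premise 9, O(¬rotate_keys → ¬validate_contract), contraposes to O(validate_contract → rotate_keys); with O(validate_contract) we get O(rotate_keys).
Premise 8 is O(¬timestamp_evidence → ¬rotate_keys); contrapositively O(rotate_keys → timestamp_evidence). Since O(rotate_keys) holds, K gives O(timestamp_evidence).
From O(timestamp_evidence) and premise 3, O(timestamp_evidence → ¬reject_sample), we obtain O(¬reject_sample).
The contrapositive of premise 1 (O(¬submit_claim → reject_sample)) is O(¬reject_sample → submit_claim), and O(¬reject_sample) is already established, so O(submit_claim).
Premises 4, 6, 11 do not contribute to this derivation.
So O(submit_claim) holds, i.e. F(¬submit_claim). The claim follows.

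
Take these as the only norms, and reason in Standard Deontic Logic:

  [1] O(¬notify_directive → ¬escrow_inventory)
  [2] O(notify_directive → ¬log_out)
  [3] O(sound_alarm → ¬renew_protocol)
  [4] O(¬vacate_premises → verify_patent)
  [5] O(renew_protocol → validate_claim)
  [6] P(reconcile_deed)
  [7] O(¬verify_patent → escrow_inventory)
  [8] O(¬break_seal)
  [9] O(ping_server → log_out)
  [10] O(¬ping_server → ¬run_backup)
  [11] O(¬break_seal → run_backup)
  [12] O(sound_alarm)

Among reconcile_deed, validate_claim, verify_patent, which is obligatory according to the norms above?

verify_patent

Premise 8 gives O(¬break_seal).
Applying K to premise 11 (O(¬break_seal → run_backup)) and O(¬break_seal) yields O(run_backup).
Premise 10 is O(¬ping_server → ¬run_backup); contrapositively O(run_backup → ping_server). Since O(run_backup) holds, K gives O(ping_server).
From O(ping_server) and premise 9, O(ping_server → log_out), we obtain O(log_out).
Premise 2, O(notify_directive → ¬log_out), contraposes to O(log_out → ¬notify_directive); with O(log_out) we get O(¬notify_directive).
With premise 1, O(¬notify_directive → ¬escrow_inventory), the K-axiom yields O(¬escrow_inventory).
The contrapositive of premise 7 (O(¬verify_patent → escrow_inventory)) is O(¬escrow_inventory → verify_patent), and O(¬escrow_inventory) is already established, so O(verify_patent).
So O(verify_patent) holds — verify_patent is obligatory. None of the other listed options is made obligatory by any chain of premises.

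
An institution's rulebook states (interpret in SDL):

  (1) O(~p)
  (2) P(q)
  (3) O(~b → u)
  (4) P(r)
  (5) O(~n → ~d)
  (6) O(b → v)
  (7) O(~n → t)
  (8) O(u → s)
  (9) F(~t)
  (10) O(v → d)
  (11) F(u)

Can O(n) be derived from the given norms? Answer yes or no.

F(u) at premise 11 means O(~u).
Premise 3 is O(~b → u); contrapositively O(~u → b). Since O(~u) holds, K gives O(b).
Applying K to premise 6 (O(b → v)) and O(b) yields O(v).
Applying K to premise 10 (O(v → d)) and O(v) yields O(d).
Premise 5, O(~n → ~d), contraposes to O(d → n); with O(d) we get O(n).
Premises 1, 2, 4, 7, 8, 9 do not contribute to this derivation.
So O(n) follows.

Yes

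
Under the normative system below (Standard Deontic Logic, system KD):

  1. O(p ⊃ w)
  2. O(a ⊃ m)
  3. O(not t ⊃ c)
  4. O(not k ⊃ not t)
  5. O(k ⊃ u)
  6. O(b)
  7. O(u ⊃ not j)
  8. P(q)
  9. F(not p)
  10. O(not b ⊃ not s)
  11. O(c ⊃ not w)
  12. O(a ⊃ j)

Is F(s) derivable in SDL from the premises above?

Premise 10 is O(not b ⊃ not s), but O(not b) is not derivable from the premises, so it does not yield O(not s).
No other premise forces O(not s). An ideal world satisfying every premise can still have s true, so F(s) is not derivable.

No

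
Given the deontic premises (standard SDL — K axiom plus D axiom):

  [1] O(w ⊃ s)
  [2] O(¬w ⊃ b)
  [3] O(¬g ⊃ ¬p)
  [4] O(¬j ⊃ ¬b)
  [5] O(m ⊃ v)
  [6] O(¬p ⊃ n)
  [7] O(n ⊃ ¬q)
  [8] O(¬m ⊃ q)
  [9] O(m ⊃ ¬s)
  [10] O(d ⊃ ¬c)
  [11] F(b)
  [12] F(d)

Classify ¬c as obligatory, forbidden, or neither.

Premise 10 is O(d ⊃ ¬c), but O(d) is not derivable from the premises, so it does not yield O(¬c).
No premise or chain of K-axiom applications forces O(¬c), and none forces O(c). So ¬c is neither obligatory nor forbidden under these norms.

Neither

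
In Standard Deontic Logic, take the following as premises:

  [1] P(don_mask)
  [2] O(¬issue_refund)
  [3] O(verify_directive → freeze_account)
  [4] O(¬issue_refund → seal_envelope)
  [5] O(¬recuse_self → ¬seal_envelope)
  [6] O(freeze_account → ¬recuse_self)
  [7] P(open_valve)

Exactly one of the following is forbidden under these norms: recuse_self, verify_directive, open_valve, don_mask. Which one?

verify_directive

From premise 2 we have O(¬issue_refund).
With premise 4, O(¬issue_refund → seal_envelope), the K-axiom yields O(seal_envelope).
The contrapositive of premise 5 (O(¬recuse_self → ¬seal_envelope)) is O(seal_envelope → recuse_self), and O(seal_envelope) is already established, so O(recuse_self).
The contrapositive of premise 6 (O(freeze_account → ¬recuse_self)) is O(recuse_self → ¬freeze_account), and O(recuse_self) is already established, so O(¬freeze_account).
Premise 3 is O(verify_directive → freeze_account); contrapositively O(¬freeze_account → ¬verify_directive). Since O(¬freeze_account) holds, K gives O(¬verify_directive).
So O(¬verify_directive) holds, i.e. verify_directive is forbidden. None of the other listed options is forbidden under the premises.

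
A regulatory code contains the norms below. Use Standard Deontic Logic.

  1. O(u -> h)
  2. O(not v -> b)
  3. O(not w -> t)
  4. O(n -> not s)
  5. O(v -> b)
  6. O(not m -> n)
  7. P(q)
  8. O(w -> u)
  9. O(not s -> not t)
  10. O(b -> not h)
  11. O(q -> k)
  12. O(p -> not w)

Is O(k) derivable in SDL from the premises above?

No

Premise 11 is O(q -> k), but O(q) is not derivable from the premises (the permission P(q) asserts only not O(not q), not O(q)), so it does not yield O(k).
No other premise forces O(k). An ideal world satisfying every premise can still have k false, so O(k) is not derivable.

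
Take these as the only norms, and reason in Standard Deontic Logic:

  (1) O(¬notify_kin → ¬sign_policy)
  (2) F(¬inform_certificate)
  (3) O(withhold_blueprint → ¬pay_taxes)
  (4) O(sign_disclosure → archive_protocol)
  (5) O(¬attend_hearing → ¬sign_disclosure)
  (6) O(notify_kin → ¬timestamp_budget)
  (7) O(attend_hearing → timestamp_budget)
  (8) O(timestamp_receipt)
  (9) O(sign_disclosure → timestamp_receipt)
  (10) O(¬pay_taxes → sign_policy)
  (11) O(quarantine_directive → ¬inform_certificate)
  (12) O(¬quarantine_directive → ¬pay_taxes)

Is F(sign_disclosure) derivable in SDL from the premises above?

Yes

Premise 2 is F(¬inform_certificate), i.e. O(inform_certificate).
Premise 11, O(quarantine_directive → ¬inform_certificate), contraposes to O(inform_certificate → ¬quarantine_directive); with O(inform_certificate) we get O(¬quarantine_directive).
Premise 12 is O(¬quarantine_directive → ¬pay_taxes); since O(¬quarantine_directive), deontic closure gives O(¬pay_taxes).
Premise 10 is O(¬pay_taxes → sign_policy); since O(¬pay_taxes), deontic closure gives O(sign_policy).
Premise 1, O(¬notify_kin → ¬sign_policy), contraposes to O(sign_policy → notify_kin); with O(sign_policy) we get O(notify_kin).
With premise 6, O(notify_kin → ¬timestamp_budget), the K-axiom yields O(¬timestamp_budget).
Premise 7 is O(attend_hearing → timestamp_budget); contrapositively O(¬timestamp_budget → ¬attend_hearing). Since O(¬timestamp_budget) holds, K gives O(¬attend_hearing).
Applying K to premise 5 (O(¬attend_hearing → ¬sign_disclosure)) and O(¬attend_hearing) yields O(¬sign_disclosure).
Premises 3, 4, 8, 9 do not contribute to this derivation.
So O(¬sign_disclosure) holds, i.e. F(sign_disclosure). The claim follows.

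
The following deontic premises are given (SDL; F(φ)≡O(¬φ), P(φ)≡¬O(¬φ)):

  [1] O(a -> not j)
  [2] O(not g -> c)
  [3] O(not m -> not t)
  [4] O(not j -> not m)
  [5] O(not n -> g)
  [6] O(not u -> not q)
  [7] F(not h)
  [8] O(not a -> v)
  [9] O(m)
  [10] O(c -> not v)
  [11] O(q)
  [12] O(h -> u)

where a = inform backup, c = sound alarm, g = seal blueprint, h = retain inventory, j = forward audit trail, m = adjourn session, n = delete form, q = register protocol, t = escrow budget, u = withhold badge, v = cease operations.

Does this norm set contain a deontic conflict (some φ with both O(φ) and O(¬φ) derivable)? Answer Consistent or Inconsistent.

Premise 6 is O(not u -> not q), but O(not u) is not derivable from the premises, so it does not yield O(not q).
So O(not q) is not derivable, and the apparent clash with O(q) does not arise.
A world satisfying every obligation exists (e.g. a=false, c=false, g=true, h=true, j=true, m=true, n=false, q=true, t=false, u=true, v=true); no atom is both obligatory and forbidden, so the set is consistent.

Consistent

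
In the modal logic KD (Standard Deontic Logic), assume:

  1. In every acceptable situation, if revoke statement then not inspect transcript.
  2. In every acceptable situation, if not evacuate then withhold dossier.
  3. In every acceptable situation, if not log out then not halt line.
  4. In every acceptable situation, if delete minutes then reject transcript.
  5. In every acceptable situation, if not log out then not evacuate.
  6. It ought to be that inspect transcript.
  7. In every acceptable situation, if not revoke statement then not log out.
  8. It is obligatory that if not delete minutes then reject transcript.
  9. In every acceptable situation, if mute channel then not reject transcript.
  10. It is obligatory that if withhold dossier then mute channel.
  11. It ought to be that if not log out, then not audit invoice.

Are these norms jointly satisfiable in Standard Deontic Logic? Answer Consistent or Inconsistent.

Inconsistent

Premises 8 and 4 cover both cases: O(¬delete_minutes → reject_transcript) and O(delete_minutes → reject_transcript). Since ¬delete_minutes ∨ delete_minutes is a tautology, O(reject_transcript) follows.
Premise 9, O(mute_channel → ¬reject_transcript), contraposes to O(reject_transcript → ¬mute_channel); with O(reject_transcript) we get O(¬mute_channel).
The contrapositive of premise 10 (O(withhold_dossier → mute_channel)) is O(¬mute_channel → ¬withhold_dossier), and O(¬mute_channel) is already established, so O(¬withhold_dossier).
Premise 2 is O(¬evacuate → withhold_dossier); contrapositively O(¬withhold_dossier → evacuate). Since O(¬withhold_dossier) holds, K gives O(evacuate).
Premise 5, O(¬log_out → ¬evacuate), contraposes to O(evacuate → log_out); with O(evacuate) we get O(log_out).
Premise 7, O(¬revoke_statement → ¬log_out), contraposes to O(log_out → revoke_statement); with O(log_out) we get O(revoke_statement).
From O(revoke_statement) and premise 1, O(revoke_statement → ¬inspect_transcript), we obtain O(¬inspect_transcript).
However, premise 6 gives O(inspect_transcript).
We now have both O(¬inspect_transcript) and O(inspect_transcript) — inspect_transcript is simultaneously obligatory and forbidden, violating the D-axiom.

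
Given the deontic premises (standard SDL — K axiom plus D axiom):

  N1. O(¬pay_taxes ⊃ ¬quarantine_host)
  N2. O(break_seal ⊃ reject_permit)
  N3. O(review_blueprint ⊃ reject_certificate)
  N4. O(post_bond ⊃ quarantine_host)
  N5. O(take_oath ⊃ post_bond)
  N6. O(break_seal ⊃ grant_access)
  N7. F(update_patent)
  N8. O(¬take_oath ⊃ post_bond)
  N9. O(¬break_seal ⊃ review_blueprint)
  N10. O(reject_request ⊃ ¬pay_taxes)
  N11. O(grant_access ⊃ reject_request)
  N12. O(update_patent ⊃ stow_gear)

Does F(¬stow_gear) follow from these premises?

No

Premise 12 is O(update_patent ⊃ stow_gear), but O(update_patent) is not derivable from the premises, so it does not yield O(stow_gear).
No other premise forces O(stow_gear). An ideal world satisfying every premise can still have ¬stow_gear true, so F(¬stow_gear) is not derivable.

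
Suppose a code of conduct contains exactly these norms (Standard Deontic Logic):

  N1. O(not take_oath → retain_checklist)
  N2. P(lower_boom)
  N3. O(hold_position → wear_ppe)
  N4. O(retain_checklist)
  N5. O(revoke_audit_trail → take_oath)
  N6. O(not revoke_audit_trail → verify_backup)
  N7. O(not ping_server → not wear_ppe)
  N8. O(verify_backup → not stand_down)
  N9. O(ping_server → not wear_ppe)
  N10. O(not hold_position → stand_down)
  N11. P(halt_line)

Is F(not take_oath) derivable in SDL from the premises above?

Yes

By case analysis on not ping_server: premise 7 gives O(not ping_server → not wear_ppe) and premise 9 gives O(ping_server → not wear_ppe), so O(not wear_ppe) either way.
Premise 3 is O(hold_position → wear_ppe); contrapositively O(not wear_ppe → not hold_position). Since O(not wear_ppe) holds, K gives O(not hold_position).
From O(not hold_position) and premise 10, O(not hold_position → stand_down), we obtain O(stand_down).
Premise 8 is O(verify_backup → not stand_down); contrapositively O(stand_down → not verify_backup). Since O(stand_down) holds, K gives O(not verify_backup).
The contrapositive of premise 6 (O(not revoke_audit_trail → verify_backup)) is O(not verify_backup → revoke_audit_trail), and O(not verify_backup) is already established, so O(revoke_audit_trail).
Applying K to premise 5 (O(revoke_audit_trail → take_oath)) and O(revoke_audit_trail) yields O(take_oath).
Premises 1, 2, 4, 11 do not contribute to this derivation.
So O(take_oath) holds, i.e. F(not take_oath). The claim follows.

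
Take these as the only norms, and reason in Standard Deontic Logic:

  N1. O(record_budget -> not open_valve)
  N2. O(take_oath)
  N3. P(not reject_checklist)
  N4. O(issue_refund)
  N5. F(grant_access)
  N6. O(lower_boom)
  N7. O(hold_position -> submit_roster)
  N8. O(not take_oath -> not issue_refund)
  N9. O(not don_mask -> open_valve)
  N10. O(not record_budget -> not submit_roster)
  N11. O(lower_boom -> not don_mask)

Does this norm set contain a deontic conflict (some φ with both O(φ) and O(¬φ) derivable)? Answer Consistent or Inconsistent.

Premise 8 is O(not take_oath -> not issue_refund), but O(not take_oath) is not derivable from the premises, so it does not yield O(not issue_refund).
So O(not issue_refund) is not derivable, and the apparent clash with O(issue_refund) does not arise.
A world satisfying every obligation exists (e.g. don_mask=false, grant_access=false, hold_position=false, issue_refund=true, lower_boom=true, open_valve=true, record_budget=false, reject_checklist=false, submit_roster=false, take_oath=true); no atom is both obligatory and forbidden, so the set is consistent.

Consistent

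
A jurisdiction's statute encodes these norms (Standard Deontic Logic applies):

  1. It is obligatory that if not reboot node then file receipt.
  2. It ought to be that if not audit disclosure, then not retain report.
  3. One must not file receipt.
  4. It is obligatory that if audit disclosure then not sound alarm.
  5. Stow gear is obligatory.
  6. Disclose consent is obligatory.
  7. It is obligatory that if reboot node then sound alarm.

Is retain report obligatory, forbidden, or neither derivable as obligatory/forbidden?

Forbidden

Premise 3 is F(file_receipt), i.e. O(¬file_receipt).
Premise 1 is O(¬reboot_node → file_receipt); contrapositively O(¬file_receipt → reboot_node). Since O(¬file_receipt) holds, K gives O(reboot_node).
From O(reboot_node) and premise 7, O(reboot_node → sound_alarm), we obtain O(sound_alarm).
The contrapositive of premise 4 (O(audit_disclosure → ¬sound_alarm)) is O(sound_alarm → ¬audit_disclosure), and O(sound_alarm) is already established, so O(¬audit_disclosure).
With premise 2, O(¬audit_disclosure → ¬retain_report), the K-axiom yields O(¬retain_report).
Premises 5, 6 do not contribute to this derivation.
Thus O(¬retain_report), which is F(retain_report): retain_report is forbidden.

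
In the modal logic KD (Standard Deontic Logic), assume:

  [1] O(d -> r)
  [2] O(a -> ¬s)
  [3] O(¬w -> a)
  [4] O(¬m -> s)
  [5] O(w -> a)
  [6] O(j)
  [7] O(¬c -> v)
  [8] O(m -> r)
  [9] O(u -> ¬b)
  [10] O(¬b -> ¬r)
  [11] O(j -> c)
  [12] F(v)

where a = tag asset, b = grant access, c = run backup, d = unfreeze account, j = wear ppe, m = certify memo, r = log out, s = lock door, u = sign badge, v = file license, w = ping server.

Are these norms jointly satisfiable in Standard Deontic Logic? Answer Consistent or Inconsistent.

Premise 7 is O(¬c -> v), but O(¬c) is not derivable from the premises, so it does not yield O(v).
So O(v) is not derivable, and the apparent clash with O(¬v) does not arise.
A world satisfying every obligation exists (e.g. a=true, b=true, c=true, d=false, j=true, m=true, r=true, s=false, u=false, v=false, w=false); no atom is both obligatory and forbidden, so the set is consistent.

Consistent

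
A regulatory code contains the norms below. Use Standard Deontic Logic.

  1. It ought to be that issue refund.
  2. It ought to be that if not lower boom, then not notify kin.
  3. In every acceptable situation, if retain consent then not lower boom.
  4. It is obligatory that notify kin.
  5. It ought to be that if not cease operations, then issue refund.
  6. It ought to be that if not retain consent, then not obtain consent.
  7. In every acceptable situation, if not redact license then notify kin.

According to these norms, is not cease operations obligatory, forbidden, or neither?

Premise 5 is O(¬cease_operations → issue_refund); even if O(issue_refund) held, inferring O(¬cease_operations) would be affirming the consequent — invalid.
No premise or chain of K-axiom applications forces O(¬cease_operations), and none forces O(cease_operations). So ¬cease_operations is neither obligatory nor forbidden under these norms.

Neither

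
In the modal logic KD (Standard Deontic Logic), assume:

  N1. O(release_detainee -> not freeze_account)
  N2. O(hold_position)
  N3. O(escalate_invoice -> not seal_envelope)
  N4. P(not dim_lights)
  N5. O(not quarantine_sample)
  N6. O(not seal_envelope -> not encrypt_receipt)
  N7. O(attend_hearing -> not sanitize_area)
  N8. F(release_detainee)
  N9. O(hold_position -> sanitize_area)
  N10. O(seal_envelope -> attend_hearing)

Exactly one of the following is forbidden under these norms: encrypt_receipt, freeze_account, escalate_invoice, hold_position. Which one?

encrypt_receipt

From premise 2 we have O(hold_position).
Premise 9 is O(hold_position -> sanitize_area); since O(hold_position), deontic closure gives O(sanitize_area).
Premise 7 is O(attend_hearing -> not sanitize_area); contrapositively O(sanitize_area -> not attend_hearing). Since O(sanitize_area) holds, K gives O(not attend_hearing).
Premise 10 is O(seal_envelope -> attend_hearing); contrapositively O(not attend_hearing -> not seal_envelope). Since O(not attend_hearing) holds, K gives O(not seal_envelope).
Applying K to premise 6 (O(not seal_envelope -> not encrypt_receipt)) and O(not seal_envelope) yields O(not encrypt_receipt).
So O(not encrypt_receipt) holds, i.e. encrypt_receipt is forbidden. None of the other listed options is forbidden under the premises.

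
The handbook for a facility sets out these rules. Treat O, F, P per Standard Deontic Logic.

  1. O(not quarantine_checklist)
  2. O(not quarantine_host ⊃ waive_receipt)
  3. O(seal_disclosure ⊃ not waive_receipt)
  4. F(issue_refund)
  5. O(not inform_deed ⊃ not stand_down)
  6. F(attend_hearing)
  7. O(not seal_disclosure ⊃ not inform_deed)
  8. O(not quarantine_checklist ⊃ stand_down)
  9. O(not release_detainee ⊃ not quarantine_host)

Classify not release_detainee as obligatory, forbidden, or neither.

From premise 1 we have O(not quarantine_checklist).
Premise 8 is O(not quarantine_checklist ⊃ stand_down); since O(not quarantine_checklist), deontic closure gives O(stand_down).
Premise 5, O(not inform_deed ⊃ not stand_down), contraposes to O(stand_down ⊃ inform_deed); with O(stand_down) we get O(inform_deed).
The contrapositive of premise 7 (O(not seal_disclosure ⊃ not inform_deed)) is O(inform_deed ⊃ seal_disclosure), and O(inform_deed) is already established, so O(seal_disclosure).
From O(seal_disclosure) and premise 3, O(seal_disclosure ⊃ not waive_receipt), we obtain O(not waive_receipt).
Premise 2 is O(not quarantine_host ⊃ waive_receipt); contrapositively O(not waive_receipt ⊃ quarantine_host). Since O(not waive_receipt) holds, K gives O(quarantine_host).
The contrapositive of premise 9 (O(not release_detainee ⊃ not quarantine_host)) is O(quarantine_host ⊃ release_detainee), and O(quarantine_host) is already established, so O(release_detainee).
Premises 4, 6 do not contribute to this derivation.
Thus O(release_detainee), which is F(not release_detainee): not release_detainee is forbidden.

Forbidden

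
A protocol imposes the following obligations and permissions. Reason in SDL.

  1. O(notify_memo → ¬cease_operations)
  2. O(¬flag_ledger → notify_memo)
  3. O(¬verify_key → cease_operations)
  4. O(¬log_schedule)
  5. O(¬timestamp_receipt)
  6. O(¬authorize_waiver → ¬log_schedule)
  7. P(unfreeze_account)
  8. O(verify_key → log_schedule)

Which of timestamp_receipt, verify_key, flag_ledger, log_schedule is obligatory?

Premise 4 gives O(¬log_schedule).
Premise 8 is O(verify_key → log_schedule); contrapositively O(¬log_schedule → ¬verify_key). Since O(¬log_schedule) holds, K gives O(¬verify_key).
With premise 3, O(¬verify_key → cease_operations), the K-axiom yields O(cease_operations).
Premise 1 is O(notify_memo → ¬cease_operations); contrapositively O(cease_operations → ¬notify_memo). Since O(cease_operations) holds, K gives O(¬notify_memo).
Premise 2, O(¬flag_ledger → notify_memo), contraposes to O(¬notify_memo → flag_ledger); with O(¬notify_memo) we get O(flag_ledger).
So O(flag_ledger) holds — flag_ledger is obligatory. None of the other listed options is made obligatory by any chain of premises.

flag_ledger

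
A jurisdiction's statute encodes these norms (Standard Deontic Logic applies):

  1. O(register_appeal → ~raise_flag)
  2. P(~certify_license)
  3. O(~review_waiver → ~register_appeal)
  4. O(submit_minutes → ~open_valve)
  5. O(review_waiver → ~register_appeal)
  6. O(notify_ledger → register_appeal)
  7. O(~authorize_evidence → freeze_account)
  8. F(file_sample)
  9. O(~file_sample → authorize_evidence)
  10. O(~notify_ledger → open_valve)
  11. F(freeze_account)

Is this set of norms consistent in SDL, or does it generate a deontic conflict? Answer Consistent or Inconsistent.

Premise 7 is O(~authorize_evidence → freeze_account), but O(~authorize_evidence) is not derivable from the premises, so it does not yield O(freeze_account).
So O(freeze_account) is not derivable, and the apparent clash with O(~freeze_account) does not arise.
A world satisfying every obligation exists (e.g. authorize_evidence=true, certify_license=false, file_sample=false, freeze_account=false, notify_ledger=false, open_valve=true, raise_flag=false, register_appeal=false, review_waiver=false, submit_minutes=false); no atom is both obligatory and forbidden, so the set is consistent.

Consistent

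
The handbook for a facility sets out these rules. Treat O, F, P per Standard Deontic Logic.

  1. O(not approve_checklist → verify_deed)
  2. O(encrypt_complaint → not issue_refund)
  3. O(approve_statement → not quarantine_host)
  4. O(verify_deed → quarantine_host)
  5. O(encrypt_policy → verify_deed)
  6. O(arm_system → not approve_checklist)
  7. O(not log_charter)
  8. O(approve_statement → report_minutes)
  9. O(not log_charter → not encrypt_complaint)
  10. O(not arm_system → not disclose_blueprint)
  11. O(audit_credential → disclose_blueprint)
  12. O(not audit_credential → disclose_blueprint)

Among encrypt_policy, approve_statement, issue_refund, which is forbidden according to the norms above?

Premises 11 and 12 are O(audit_credential → disclose_blueprint) and O(not audit_credential → disclose_blueprint); every ideal world satisfies audit_credential or not audit_credential, so in either case disclose_blueprint holds — hence O(disclose_blueprint).
Premise 10 is O(not arm_system → not disclose_blueprint); contrapositively O(disclose_blueprint → arm_system). Since O(disclose_blueprint) holds, K gives O(arm_system).
Applying K to premise 6 (O(arm_system → not approve_checklist)) and O(arm_system) yields O(not approve_checklist).
Premise 1 is O(not approve_checklist → verify_deed); since O(not approve_checklist), deontic closure gives O(verify_deed).
From O(verify_deed) and premise 4, O(verify_deed → quarantine_host), we obtain O(quarantine_host).
Premise 3, O(approve_statement → not quarantine_host), contraposes to O(quarantine_host → not approve_statement); with O(quarantine_host) we get O(not approve_statement).
So O(not approve_statement) holds, i.e. approve_statement is forbidden. None of the other listed options is forbidden under the premises.

approve_statement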